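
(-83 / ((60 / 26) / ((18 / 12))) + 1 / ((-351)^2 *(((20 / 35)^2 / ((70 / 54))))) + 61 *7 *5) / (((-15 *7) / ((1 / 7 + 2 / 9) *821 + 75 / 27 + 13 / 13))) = -10589150166247403 / 1760345168400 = -6015.38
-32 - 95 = -127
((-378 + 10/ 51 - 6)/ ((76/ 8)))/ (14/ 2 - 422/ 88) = -1722512/ 93993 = -18.33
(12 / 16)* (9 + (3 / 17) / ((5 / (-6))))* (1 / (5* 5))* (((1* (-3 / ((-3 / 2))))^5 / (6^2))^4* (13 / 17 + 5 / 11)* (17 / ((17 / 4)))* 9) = 25837568 / 3576375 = 7.22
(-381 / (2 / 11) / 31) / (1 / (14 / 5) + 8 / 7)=-1397 / 31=-45.06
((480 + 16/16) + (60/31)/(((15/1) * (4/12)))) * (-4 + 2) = -29846/31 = -962.77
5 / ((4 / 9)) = 45 / 4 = 11.25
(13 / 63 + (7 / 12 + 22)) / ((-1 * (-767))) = 5743 / 193284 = 0.03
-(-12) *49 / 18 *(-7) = -686 / 3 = -228.67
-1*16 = -16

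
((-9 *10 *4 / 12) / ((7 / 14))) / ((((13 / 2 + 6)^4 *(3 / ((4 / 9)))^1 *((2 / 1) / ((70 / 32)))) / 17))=-952 / 140625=-0.01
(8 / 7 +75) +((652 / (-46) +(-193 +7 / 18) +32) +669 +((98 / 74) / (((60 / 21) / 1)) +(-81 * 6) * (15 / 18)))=177803597 / 1072260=165.82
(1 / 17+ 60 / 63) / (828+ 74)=361 / 322014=0.00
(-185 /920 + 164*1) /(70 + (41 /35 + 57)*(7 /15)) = 2260425 /1340624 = 1.69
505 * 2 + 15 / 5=1013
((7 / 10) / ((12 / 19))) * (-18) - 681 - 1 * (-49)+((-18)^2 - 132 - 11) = -9419 / 20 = -470.95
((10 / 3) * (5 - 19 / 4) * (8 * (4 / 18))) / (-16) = -5 / 54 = -0.09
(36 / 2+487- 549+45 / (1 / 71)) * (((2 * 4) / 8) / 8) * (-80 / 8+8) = -3151 / 4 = -787.75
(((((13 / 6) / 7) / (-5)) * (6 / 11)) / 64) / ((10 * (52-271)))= 13 / 53961600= 0.00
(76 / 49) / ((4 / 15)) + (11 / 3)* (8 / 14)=1163 / 147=7.91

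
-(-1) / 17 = 1 / 17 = 0.06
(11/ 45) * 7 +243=11012/ 45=244.71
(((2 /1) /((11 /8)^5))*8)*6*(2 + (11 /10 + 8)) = 174587904 /805255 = 216.81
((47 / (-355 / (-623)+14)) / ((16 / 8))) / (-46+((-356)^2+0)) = 0.00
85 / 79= 1.08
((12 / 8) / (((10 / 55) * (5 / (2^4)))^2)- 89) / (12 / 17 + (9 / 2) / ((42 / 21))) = 638588 / 5025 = 127.08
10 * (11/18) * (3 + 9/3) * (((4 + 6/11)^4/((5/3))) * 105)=1312500000/1331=986100.68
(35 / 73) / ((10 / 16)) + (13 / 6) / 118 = 40597 / 51684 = 0.79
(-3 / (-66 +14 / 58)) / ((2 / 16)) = 696 / 1907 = 0.36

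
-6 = -6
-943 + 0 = -943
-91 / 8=-11.38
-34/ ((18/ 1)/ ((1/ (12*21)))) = -17/ 2268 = -0.01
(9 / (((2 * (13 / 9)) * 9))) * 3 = 27 / 26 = 1.04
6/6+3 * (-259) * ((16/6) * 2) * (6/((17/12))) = -298351/17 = -17550.06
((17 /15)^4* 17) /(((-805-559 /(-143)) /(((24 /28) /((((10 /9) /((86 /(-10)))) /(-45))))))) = -2014777083 /192762500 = -10.45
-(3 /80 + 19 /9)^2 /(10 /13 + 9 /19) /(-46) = 591122623 /7320844800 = 0.08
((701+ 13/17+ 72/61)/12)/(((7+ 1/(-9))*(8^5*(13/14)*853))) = 7654017/23362147647488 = 0.00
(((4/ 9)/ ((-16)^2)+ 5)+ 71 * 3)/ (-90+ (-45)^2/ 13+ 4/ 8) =1632397/ 496224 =3.29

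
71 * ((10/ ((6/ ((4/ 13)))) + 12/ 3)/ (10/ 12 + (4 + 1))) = 54.93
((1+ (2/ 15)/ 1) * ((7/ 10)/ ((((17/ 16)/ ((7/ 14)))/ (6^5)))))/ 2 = 36288/ 25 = 1451.52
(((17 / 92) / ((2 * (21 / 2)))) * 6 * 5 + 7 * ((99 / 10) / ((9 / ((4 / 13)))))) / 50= 55113 / 1046500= 0.05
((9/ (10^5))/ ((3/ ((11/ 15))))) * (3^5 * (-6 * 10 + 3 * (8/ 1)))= -24057/ 125000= -0.19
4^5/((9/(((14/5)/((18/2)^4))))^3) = 2809856/25736391511831125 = 0.00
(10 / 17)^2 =100 / 289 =0.35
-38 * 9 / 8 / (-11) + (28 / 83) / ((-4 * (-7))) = 14237 / 3652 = 3.90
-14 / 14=-1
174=174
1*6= 6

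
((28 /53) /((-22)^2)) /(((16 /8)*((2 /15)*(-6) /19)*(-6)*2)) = 665 /615648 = 0.00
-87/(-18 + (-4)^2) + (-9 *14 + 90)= 15/2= 7.50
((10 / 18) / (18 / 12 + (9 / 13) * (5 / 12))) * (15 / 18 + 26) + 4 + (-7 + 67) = 181634 / 2511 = 72.34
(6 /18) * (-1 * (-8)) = 8 /3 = 2.67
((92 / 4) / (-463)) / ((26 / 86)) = -989 / 6019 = -0.16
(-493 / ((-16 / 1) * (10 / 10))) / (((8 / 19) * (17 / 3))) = 12.91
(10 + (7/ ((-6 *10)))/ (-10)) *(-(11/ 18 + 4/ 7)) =-895043/ 75600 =-11.84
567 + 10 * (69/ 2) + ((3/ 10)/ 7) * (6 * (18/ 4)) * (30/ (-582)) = 1238415/ 1358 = 911.94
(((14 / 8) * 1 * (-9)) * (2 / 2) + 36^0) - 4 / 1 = -75 / 4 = -18.75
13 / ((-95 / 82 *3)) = -1066 / 285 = -3.74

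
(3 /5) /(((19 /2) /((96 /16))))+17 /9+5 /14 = 31421 /11970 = 2.62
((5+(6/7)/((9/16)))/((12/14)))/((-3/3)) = -137/18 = -7.61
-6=-6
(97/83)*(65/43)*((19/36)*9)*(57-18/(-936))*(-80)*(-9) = 1229511375/3569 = 344497.44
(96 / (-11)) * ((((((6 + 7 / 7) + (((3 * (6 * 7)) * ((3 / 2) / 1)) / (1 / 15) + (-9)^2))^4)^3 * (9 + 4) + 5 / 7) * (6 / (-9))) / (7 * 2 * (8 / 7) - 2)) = 1132758044087714962978399417115625633485210112 / 539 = 2101591918530083419254915000000000000000000.00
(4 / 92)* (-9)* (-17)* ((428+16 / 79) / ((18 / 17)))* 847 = 4140259662 / 1817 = 2278623.92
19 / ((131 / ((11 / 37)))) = 0.04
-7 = -7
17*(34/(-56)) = -289/28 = -10.32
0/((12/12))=0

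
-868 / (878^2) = -0.00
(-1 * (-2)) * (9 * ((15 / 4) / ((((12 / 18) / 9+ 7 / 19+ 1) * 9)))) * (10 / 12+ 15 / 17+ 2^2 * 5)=112.91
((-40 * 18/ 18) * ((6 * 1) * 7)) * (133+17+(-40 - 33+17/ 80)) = -129717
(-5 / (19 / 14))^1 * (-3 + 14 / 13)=1750 / 247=7.09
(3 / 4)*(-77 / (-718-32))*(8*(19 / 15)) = 1463 / 1875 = 0.78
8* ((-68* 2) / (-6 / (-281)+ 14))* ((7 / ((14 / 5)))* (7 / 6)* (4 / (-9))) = 535024 / 5319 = 100.59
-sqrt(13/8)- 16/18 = -sqrt(26)/4- 8/9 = -2.16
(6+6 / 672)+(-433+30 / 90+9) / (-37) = 217055 / 12432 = 17.46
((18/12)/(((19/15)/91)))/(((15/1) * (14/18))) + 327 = 12777/38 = 336.24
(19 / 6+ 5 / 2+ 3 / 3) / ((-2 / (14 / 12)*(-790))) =7 / 1422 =0.00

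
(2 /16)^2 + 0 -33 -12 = -2879 /64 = -44.98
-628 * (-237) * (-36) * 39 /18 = -11609208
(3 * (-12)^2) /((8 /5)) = 270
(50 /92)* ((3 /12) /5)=5 /184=0.03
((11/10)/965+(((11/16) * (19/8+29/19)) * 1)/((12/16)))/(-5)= -31483507/44004000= -0.72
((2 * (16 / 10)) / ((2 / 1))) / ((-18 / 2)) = -8 / 45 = -0.18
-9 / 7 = -1.29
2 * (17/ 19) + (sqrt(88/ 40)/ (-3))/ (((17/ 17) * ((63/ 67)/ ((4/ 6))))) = 34/ 19-134 * sqrt(55)/ 2835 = 1.44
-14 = -14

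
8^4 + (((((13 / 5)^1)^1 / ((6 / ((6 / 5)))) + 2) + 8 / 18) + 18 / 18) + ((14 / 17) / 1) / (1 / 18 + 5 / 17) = 4102.32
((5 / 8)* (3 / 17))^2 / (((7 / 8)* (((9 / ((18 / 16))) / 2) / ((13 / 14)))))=0.00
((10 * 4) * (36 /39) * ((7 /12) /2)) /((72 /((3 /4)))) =35 /312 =0.11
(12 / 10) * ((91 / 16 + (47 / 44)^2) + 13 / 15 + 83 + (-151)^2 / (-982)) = 240529847 / 2970550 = 80.97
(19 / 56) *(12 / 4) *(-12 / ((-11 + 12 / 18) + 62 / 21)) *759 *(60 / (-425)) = -2336202 / 13175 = -177.32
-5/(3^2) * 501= -835/3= -278.33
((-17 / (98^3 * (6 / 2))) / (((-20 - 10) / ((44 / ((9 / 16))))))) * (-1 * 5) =-748 / 9529569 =-0.00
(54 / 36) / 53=3 / 106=0.03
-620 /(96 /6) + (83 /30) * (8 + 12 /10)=-3989 /300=-13.30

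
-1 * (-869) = 869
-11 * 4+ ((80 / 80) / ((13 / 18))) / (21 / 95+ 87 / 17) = -272373 / 6227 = -43.74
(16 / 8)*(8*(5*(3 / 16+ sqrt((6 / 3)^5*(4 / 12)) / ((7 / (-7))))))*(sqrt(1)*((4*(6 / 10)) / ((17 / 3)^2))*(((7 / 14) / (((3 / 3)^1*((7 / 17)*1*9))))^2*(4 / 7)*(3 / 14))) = 6 / 2401 - 128*sqrt(6) / 7203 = -0.04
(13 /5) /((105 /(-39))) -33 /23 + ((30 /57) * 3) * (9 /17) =-2034076 /1300075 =-1.56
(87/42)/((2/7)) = 29/4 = 7.25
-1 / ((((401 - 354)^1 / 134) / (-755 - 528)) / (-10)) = -1719220 / 47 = -36579.15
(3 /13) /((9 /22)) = 22 /39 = 0.56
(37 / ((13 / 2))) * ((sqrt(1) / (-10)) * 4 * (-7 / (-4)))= -259 / 65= -3.98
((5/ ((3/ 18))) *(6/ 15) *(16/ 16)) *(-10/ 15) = -8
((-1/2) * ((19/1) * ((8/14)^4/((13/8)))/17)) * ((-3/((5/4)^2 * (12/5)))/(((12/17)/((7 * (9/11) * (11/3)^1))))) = 19456/22295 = 0.87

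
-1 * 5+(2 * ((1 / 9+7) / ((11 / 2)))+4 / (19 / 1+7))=-2909 / 1287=-2.26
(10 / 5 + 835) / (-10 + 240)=3.64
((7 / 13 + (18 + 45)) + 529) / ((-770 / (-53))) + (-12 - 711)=-6828971 / 10010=-682.21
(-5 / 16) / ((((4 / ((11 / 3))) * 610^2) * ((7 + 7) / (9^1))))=-33 / 66680320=-0.00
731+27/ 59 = 43156/ 59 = 731.46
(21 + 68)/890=1/10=0.10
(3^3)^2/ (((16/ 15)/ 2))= 10935/ 8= 1366.88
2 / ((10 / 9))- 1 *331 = -1646 / 5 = -329.20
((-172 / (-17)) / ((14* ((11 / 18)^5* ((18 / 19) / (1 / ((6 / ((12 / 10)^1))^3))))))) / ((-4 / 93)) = -3988090728 / 2395633625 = -1.66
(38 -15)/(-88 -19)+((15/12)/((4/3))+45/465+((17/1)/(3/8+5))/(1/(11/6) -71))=44183073/57052400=0.77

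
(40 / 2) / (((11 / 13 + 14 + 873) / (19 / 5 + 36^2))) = 168974 / 5771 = 29.28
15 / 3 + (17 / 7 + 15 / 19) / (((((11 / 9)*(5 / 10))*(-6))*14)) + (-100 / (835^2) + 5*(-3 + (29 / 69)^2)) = -12482395750067 / 1359795156489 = -9.18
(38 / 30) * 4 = 76 / 15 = 5.07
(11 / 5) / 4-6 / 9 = -7 / 60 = -0.12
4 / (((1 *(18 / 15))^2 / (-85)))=-2125 / 9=-236.11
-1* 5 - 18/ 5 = -43/ 5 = -8.60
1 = 1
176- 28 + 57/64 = 9529/64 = 148.89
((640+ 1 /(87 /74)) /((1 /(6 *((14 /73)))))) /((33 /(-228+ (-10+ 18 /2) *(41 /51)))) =-18216615928 /3562911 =-5112.85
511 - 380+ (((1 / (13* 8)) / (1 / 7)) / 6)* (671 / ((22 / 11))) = 168185 / 1248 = 134.76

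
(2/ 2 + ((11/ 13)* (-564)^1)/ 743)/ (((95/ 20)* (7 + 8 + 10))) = 0.00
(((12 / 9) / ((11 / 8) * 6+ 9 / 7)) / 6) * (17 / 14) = 68 / 2403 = 0.03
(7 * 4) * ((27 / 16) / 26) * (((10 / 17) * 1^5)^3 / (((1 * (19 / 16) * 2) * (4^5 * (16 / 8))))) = 23625 / 310658816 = 0.00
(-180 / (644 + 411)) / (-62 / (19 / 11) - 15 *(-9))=-684 / 397313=-0.00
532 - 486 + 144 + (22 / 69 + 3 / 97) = 1274011 / 6693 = 190.35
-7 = -7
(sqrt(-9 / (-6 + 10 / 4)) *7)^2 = 126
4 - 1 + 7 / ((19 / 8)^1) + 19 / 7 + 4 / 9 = 9.11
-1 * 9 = -9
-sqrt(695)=-26.36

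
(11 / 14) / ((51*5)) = 0.00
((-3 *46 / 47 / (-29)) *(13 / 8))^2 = 804609 / 29724304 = 0.03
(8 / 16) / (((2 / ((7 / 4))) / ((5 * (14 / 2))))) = 245 / 16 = 15.31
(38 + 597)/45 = 127/9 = 14.11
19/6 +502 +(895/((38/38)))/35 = 530.74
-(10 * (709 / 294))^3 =-44550103625 / 3176523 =-14024.80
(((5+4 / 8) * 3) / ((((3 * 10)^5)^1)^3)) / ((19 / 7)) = 77 / 181752822000000000000000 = 0.00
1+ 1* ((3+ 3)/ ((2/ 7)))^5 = 4084102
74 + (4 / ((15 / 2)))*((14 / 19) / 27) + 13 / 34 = 19464463 / 261630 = 74.40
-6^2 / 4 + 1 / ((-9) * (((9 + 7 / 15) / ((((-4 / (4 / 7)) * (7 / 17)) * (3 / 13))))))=-282193 / 31382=-8.99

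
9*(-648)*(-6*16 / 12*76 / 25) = 3545856 / 25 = 141834.24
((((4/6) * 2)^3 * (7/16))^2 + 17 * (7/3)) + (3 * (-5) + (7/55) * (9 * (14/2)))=1353619/40095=33.76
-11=-11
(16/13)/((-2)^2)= 4/13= 0.31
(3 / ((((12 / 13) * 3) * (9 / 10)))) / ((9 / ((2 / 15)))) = 0.02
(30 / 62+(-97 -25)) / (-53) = 2.29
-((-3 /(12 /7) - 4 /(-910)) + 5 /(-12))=5903 /2730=2.16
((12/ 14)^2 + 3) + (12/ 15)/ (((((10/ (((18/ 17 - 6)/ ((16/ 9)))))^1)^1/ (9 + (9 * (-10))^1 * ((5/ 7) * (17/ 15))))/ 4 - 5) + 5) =1260537/ 20825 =60.53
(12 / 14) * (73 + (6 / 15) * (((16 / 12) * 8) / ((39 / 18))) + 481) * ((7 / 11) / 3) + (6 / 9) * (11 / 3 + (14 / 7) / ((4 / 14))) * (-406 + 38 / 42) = -375620156 / 135135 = -2779.59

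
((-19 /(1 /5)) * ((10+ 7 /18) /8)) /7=-17765 /1008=-17.62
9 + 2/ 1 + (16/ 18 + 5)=152/ 9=16.89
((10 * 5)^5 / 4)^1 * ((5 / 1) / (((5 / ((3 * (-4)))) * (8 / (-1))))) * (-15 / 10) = -175781250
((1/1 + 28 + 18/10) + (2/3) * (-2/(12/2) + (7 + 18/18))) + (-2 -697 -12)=-30379/45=-675.09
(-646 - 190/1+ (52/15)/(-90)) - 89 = -624401/675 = -925.04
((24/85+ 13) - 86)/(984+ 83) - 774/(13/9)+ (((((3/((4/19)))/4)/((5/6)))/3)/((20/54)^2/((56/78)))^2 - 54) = -42217871002877/76637275000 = -550.88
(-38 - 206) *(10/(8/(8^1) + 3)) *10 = -6100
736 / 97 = 7.59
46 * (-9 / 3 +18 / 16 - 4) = -270.25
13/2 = 6.50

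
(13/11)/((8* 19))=13/1672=0.01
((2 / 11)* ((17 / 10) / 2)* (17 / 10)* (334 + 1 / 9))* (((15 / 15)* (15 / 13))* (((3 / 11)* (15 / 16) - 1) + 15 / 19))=131222473 / 28691520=4.57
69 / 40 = 1.72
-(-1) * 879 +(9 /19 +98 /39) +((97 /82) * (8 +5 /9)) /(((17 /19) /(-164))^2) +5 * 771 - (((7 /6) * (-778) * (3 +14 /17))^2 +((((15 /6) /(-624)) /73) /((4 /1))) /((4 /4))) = -70232665854986563 /6003024768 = -11699546.24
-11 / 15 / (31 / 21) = -77 / 155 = -0.50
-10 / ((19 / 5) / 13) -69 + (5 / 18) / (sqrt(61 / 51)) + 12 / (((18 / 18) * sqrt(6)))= -98.06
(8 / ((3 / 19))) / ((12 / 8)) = 304 / 9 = 33.78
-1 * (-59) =59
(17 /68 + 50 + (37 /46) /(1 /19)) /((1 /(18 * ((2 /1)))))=54261 /23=2359.17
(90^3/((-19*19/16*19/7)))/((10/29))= -236779200/6859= -34520.95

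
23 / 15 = 1.53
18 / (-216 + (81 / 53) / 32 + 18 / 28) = -0.08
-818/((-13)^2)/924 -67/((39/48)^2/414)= -3280629145/78078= -42017.33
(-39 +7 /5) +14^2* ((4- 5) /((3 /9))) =-625.60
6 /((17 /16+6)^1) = 96 /113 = 0.85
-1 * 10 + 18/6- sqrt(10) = -7- sqrt(10) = -10.16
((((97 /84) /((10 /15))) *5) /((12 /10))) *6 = 2425 /56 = 43.30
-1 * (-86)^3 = 636056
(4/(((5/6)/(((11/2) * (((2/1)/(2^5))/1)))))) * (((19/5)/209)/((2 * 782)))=3/156400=0.00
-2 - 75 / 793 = -1661 / 793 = -2.09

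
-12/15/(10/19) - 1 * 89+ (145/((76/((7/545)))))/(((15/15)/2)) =-9368271/103550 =-90.47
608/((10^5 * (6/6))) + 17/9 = 53296/28125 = 1.89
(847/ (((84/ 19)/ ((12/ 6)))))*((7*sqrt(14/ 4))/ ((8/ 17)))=273581*sqrt(14)/ 96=10662.98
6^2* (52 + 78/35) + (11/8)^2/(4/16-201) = 79806719/40880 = 1952.22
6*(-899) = -5394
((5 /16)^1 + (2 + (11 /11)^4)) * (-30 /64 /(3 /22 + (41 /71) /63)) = -39116385 /3666176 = -10.67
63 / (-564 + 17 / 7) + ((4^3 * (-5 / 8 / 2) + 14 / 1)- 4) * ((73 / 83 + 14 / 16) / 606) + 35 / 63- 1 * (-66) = 157578650575 / 2372657256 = 66.41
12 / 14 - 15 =-99 / 7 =-14.14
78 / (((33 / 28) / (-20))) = -14560 / 11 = -1323.64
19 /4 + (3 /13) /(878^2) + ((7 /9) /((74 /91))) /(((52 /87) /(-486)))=-286609660343 /370795204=-772.96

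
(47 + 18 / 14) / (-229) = -338 / 1603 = -0.21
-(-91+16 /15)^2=-1819801 /225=-8088.00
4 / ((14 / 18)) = 36 / 7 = 5.14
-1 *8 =-8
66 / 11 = 6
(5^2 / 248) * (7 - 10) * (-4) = 75 / 62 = 1.21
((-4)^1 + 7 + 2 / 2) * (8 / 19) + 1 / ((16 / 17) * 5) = 2883 / 1520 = 1.90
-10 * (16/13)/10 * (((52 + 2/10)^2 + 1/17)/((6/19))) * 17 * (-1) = 176028464/975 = 180542.01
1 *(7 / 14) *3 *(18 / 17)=27 / 17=1.59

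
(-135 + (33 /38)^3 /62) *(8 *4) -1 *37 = -926352679 /212629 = -4356.66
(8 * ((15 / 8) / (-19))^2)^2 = 50625 / 8340544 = 0.01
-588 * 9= -5292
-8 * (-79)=632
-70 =-70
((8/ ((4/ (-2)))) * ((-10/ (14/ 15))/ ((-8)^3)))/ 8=-75/ 7168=-0.01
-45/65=-9/13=-0.69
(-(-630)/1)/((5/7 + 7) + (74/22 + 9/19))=92169/1690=54.54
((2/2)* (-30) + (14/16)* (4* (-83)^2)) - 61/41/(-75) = 24081.52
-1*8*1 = -8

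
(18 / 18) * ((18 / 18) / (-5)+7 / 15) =4 / 15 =0.27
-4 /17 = -0.24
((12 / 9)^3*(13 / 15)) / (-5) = -832 / 2025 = -0.41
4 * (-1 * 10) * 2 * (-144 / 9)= 1280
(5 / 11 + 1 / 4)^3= 29791 / 85184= 0.35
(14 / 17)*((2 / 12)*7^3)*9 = 7203 / 17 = 423.71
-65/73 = -0.89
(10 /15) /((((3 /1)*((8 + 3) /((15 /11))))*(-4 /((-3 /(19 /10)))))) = 25 /2299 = 0.01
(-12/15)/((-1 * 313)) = 4/1565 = 0.00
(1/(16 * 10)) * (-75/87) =-5/928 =-0.01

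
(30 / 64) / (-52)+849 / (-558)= -236851 / 154752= -1.53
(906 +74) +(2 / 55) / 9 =485102 / 495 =980.00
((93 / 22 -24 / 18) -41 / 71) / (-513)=-10855 / 2403918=-0.00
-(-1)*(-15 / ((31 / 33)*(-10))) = 99 / 62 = 1.60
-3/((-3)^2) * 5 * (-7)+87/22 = 1031/66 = 15.62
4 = 4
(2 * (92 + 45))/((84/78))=1781/7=254.43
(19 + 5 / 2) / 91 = 43 / 182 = 0.24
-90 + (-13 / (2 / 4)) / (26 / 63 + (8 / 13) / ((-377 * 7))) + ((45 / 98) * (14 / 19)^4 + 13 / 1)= -1160955350128 / 8298450317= -139.90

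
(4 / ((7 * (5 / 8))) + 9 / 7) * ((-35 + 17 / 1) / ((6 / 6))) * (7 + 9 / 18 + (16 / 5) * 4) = -20097 / 25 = -803.88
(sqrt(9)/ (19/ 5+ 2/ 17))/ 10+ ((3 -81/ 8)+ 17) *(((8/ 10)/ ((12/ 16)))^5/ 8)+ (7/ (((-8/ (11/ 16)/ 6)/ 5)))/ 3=-7614609227/ 1798200000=-4.23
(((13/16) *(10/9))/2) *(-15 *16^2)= -5200/3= -1733.33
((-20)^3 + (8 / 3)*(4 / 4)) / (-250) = 31.99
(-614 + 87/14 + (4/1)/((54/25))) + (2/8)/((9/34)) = -114343/189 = -604.99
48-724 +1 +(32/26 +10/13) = -673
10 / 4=5 / 2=2.50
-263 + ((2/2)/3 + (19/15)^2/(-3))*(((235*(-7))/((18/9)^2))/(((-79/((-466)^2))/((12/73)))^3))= -7331119589983077495909/959002763315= -7644523947.61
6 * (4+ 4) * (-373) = -17904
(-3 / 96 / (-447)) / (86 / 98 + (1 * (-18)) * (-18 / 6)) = 49 / 38463456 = 0.00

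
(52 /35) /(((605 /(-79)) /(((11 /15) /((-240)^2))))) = -0.00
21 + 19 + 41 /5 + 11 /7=1742 /35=49.77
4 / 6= 2 / 3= 0.67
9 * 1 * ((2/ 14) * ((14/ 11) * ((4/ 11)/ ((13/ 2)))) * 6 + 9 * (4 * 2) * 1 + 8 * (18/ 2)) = 2039472/ 1573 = 1296.55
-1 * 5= -5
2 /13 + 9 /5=127 /65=1.95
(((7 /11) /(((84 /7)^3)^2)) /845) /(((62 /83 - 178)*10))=-581 /4083274594713600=-0.00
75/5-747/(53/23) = -16386/53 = -309.17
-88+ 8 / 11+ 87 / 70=-66243 / 770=-86.03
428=428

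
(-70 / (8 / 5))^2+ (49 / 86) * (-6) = 1314523 / 688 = 1910.64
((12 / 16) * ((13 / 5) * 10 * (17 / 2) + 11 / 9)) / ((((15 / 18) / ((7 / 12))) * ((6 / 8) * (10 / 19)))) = 2660 / 9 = 295.56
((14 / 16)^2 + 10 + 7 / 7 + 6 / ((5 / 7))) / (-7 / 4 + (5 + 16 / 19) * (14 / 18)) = 367821 / 50960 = 7.22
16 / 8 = 2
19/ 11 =1.73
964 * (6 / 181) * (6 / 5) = 34704 / 905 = 38.35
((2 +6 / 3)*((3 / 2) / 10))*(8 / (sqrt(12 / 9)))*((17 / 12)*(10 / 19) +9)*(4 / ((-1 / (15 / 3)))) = -8888*sqrt(3) / 19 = -810.24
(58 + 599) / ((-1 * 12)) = -54.75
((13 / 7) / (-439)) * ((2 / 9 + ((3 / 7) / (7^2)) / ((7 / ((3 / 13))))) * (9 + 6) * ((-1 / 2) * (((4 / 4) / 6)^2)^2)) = 312535 / 57373450848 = 0.00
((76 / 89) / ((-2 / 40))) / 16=-95 / 89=-1.07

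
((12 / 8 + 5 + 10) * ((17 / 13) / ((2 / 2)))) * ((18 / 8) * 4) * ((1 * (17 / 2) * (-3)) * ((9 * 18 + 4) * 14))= -149606919 / 13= -11508224.54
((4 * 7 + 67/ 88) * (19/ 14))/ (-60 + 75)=48089/ 18480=2.60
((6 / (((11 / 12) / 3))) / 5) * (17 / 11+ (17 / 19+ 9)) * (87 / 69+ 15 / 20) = 4777218 / 52877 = 90.35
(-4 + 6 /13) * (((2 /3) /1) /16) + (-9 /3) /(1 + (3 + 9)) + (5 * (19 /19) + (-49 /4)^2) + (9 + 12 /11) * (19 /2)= 1719761 /6864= 250.55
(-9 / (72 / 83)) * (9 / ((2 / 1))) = -46.69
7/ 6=1.17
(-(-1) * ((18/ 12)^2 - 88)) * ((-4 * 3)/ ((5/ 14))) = 14406/ 5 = 2881.20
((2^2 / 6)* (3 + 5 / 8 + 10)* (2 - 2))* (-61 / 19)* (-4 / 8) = 0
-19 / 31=-0.61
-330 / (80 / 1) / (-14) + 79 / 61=10861 / 6832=1.59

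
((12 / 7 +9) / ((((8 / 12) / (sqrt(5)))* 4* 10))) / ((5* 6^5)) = 0.00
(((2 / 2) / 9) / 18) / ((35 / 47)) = 47 / 5670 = 0.01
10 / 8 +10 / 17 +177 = 12161 / 68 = 178.84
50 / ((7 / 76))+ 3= 3821 / 7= 545.86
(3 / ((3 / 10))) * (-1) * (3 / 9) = -10 / 3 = -3.33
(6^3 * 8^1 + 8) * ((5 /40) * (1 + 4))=1085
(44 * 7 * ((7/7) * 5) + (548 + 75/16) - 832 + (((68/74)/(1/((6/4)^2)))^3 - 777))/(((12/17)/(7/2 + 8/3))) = 6785834257/1577088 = 4302.76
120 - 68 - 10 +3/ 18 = 253/ 6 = 42.17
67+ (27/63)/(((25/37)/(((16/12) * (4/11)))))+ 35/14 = 268759/3850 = 69.81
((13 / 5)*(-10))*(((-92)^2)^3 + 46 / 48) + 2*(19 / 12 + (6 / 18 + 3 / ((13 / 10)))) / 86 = -15765230034968.82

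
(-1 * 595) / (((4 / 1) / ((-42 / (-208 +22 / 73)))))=-30.08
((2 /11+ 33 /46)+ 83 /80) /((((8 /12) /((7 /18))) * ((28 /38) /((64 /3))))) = 744781 /22770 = 32.71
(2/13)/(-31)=-2/403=-0.00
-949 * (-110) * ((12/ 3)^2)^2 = 26723840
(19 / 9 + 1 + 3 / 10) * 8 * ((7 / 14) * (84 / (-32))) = -2149 / 60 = -35.82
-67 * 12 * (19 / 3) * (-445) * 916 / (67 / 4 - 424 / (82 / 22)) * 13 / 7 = -4425181417280 / 111363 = -39736550.00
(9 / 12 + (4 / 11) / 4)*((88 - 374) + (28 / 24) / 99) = -6285449 / 26136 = -240.49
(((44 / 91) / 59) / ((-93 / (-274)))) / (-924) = -274 / 10485657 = -0.00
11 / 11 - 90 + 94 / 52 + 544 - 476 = -499 / 26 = -19.19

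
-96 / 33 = -32 / 11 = -2.91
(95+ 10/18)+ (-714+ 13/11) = -61109/99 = -617.26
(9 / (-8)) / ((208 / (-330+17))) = 2817 / 1664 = 1.69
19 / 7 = 2.71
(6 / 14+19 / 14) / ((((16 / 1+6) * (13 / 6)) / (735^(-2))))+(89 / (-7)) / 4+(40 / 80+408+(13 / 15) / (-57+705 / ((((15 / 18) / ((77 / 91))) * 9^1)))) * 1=17127180414271 / 42251789580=405.36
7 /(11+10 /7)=49 /87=0.56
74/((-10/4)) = -148/5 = -29.60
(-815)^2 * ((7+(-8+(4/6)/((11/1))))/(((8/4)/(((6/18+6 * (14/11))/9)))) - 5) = -70516118675/19602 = -3597394.08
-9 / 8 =-1.12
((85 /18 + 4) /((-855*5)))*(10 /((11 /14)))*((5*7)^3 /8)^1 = -9423925 /67716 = -139.17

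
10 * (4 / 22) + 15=185 / 11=16.82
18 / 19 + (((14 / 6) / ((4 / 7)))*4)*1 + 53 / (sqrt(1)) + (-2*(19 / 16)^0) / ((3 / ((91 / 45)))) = 176812 / 2565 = 68.93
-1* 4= -4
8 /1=8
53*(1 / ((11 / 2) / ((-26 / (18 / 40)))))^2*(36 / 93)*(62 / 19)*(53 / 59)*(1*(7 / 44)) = 42535001600 / 40285377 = 1055.84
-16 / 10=-8 / 5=-1.60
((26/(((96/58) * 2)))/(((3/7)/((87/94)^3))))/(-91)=-2121843/13289344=-0.16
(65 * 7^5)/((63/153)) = 2653105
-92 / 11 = -8.36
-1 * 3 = -3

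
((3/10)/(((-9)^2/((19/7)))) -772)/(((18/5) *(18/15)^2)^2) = -4559565625/158723712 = -28.73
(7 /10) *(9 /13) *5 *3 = 189 /26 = 7.27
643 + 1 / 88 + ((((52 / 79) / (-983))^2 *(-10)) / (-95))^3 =85122775911075901777046806948111308691 / 132381448796936986063093006743924808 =643.01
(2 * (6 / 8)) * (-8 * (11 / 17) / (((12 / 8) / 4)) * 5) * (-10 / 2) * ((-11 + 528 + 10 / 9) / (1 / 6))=82068800 / 51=1609192.16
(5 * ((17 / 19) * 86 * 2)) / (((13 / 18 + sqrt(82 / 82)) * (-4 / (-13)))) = 855270 / 589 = 1452.07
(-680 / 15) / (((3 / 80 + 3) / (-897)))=3253120 / 243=13387.33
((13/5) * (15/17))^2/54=169/1734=0.10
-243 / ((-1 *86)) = 243 / 86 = 2.83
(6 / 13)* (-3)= -18 / 13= -1.38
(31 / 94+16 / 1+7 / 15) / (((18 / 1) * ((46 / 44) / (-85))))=-4428721 / 58374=-75.87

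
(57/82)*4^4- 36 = 141.95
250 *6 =1500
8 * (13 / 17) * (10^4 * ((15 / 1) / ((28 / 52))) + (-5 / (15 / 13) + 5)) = 1704205.76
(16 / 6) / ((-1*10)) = -4 / 15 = -0.27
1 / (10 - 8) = 1 / 2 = 0.50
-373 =-373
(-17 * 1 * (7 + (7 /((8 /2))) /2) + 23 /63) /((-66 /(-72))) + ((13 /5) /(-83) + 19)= -24288071 /191730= -126.68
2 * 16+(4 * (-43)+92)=-48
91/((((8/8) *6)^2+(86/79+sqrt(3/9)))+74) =189271992/231048287-567931 *sqrt(3)/231048287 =0.81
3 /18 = 1 /6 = 0.17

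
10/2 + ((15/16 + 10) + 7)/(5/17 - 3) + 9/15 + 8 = 25653/3680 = 6.97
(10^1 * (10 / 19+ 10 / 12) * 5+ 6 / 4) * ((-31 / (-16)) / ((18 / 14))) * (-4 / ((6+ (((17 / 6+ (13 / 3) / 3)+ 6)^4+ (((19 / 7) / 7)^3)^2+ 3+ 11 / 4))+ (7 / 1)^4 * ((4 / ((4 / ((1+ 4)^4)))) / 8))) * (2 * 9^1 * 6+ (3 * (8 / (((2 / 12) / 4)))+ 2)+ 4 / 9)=-7937027610709005526284 / 5486851349452148277181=-1.45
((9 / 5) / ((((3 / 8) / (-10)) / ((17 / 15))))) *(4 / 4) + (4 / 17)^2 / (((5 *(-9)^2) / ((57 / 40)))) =-10612042 / 195075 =-54.40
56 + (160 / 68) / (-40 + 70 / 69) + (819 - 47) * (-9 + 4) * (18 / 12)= -26221858 / 4573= -5734.06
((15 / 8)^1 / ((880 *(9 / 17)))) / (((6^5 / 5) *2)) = 85 / 65691648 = 0.00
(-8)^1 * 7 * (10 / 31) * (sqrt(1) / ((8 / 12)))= -840 / 31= -27.10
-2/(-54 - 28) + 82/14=1688/287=5.88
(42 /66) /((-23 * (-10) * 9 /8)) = 28 /11385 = 0.00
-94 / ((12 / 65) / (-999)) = 1017315 / 2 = 508657.50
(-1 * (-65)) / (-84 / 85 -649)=-5525 / 55249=-0.10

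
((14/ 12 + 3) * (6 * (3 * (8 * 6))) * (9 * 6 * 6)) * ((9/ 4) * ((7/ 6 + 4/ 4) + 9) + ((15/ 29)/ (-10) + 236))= 8830960200/ 29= 304515868.97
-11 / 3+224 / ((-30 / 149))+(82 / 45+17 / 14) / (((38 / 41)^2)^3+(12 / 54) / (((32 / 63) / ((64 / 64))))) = -28556828961610829 / 25649099226765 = -1113.37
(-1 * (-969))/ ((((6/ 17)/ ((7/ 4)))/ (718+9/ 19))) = 27615973/ 8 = 3451996.62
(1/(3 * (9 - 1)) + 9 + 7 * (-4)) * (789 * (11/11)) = -119665/8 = -14958.12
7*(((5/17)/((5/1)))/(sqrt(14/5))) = sqrt(70)/34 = 0.25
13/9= 1.44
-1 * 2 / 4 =-0.50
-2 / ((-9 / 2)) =4 / 9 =0.44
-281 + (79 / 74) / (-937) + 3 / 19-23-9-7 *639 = -6304975179 / 1317422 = -4785.84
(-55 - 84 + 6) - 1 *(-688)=555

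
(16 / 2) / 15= 8 / 15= 0.53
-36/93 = -12/31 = -0.39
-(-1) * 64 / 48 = 1.33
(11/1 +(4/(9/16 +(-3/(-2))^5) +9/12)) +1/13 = 167171/13572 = 12.32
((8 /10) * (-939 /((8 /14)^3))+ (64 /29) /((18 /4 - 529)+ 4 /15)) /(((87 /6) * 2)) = -146893997991 /1058112560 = -138.83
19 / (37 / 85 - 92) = -1615 / 7783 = -0.21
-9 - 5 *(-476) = 2371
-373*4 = -1492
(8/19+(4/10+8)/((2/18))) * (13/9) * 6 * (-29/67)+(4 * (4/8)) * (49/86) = -233216029/821085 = -284.03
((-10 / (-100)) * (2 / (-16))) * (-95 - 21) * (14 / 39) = 203 / 390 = 0.52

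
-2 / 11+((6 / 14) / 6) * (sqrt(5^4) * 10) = 1361 / 77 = 17.68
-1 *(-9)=9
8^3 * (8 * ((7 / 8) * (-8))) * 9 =-258048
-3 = -3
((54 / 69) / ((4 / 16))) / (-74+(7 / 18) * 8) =-324 / 7337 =-0.04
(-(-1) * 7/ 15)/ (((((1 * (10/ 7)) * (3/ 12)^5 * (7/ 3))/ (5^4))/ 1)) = 89600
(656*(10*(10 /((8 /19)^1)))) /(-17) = -155800 /17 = -9164.71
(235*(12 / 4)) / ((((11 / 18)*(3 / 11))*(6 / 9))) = 6345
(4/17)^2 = 0.06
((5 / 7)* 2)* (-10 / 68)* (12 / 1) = -300 / 119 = -2.52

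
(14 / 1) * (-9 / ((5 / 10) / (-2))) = 504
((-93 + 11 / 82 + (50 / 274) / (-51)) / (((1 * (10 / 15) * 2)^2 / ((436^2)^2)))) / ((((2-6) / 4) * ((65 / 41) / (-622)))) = -22424098765364274288 / 30277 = -740631461682606.41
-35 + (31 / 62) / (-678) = -35.00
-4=-4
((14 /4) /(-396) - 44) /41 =-34855 /32472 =-1.07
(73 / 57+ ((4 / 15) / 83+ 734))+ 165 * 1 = 21296216 / 23655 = 900.28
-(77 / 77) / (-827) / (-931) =-1 / 769937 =-0.00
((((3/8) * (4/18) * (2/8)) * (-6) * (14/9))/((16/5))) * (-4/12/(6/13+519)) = 455/11669184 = 0.00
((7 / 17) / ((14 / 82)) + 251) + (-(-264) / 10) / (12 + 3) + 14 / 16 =870559 / 3400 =256.05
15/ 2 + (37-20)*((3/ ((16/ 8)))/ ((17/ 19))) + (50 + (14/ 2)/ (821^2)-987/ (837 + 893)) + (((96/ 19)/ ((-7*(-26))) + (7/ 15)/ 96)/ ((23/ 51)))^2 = 3629902548597206902640213/ 42487438670790883660800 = 85.43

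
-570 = -570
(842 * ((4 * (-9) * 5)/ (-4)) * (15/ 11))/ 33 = 189450/ 121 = 1565.70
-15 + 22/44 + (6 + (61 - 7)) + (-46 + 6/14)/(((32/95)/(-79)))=2404287/224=10733.42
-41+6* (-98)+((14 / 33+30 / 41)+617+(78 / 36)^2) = -99845 / 16236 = -6.15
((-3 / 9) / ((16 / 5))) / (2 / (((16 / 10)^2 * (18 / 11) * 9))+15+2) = -540 / 88403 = -0.01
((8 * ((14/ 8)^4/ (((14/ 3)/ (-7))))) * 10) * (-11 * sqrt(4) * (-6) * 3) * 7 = -24958395/ 8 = -3119799.38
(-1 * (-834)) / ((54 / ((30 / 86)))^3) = 17375 / 77280804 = 0.00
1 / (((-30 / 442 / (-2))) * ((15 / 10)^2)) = 1768 / 135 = 13.10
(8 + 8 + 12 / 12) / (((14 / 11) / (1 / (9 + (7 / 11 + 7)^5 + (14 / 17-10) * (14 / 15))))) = 2559905645 / 4976805538978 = 0.00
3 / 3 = 1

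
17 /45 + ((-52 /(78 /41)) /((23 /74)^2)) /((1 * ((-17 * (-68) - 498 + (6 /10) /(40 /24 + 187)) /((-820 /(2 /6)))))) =46907810969957 /44328456945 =1058.19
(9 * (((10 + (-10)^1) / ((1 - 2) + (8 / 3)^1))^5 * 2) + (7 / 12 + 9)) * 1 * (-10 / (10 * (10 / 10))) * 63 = -2415 / 4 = -603.75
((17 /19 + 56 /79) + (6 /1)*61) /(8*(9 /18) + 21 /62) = 34209926 /403769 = 84.73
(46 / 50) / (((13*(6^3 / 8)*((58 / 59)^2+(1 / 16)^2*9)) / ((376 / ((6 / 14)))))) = 53945808896 / 23495404725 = 2.30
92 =92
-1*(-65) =65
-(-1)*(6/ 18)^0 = 1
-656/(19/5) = -3280/19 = -172.63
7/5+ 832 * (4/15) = 3349/15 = 223.27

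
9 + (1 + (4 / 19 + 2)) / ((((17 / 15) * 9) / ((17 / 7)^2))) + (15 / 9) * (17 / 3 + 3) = 211996 / 8379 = 25.30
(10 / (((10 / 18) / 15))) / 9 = 30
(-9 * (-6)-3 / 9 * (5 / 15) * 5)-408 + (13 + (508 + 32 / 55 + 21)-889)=-346982 / 495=-700.97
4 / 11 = 0.36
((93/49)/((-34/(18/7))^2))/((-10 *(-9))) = 837/6938890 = 0.00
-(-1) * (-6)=-6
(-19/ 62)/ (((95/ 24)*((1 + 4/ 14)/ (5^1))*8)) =-7/ 186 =-0.04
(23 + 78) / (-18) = -101 / 18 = -5.61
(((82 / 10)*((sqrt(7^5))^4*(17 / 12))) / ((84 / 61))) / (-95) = -1715714308819 / 68400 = -25083542.53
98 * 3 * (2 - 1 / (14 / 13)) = 315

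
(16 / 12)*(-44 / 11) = -16 / 3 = -5.33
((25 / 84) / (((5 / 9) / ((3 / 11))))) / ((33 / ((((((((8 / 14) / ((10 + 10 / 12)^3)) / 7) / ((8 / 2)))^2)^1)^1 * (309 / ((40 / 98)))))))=2703132 / 3130110217609375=0.00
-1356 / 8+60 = -219 / 2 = -109.50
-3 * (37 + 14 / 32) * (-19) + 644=44447 / 16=2777.94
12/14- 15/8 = -57/56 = -1.02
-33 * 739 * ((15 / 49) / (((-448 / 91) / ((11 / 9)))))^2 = -4155748025 / 29503488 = -140.86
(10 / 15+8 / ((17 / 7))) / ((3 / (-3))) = -202 / 51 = -3.96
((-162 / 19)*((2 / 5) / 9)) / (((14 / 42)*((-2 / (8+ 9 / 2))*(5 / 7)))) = 189 / 19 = 9.95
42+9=51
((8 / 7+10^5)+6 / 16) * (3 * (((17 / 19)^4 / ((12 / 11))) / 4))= 5144971692135 / 116767616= 44061.63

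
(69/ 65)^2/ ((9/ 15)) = 1587/ 845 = 1.88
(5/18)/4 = 0.07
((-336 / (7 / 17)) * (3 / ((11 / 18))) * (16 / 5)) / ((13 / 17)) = -16762.81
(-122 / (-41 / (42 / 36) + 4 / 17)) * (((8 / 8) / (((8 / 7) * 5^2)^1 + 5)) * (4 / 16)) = 50813 / 1952380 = 0.03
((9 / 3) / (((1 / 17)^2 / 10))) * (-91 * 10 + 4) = -7855020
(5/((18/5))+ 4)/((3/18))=97/3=32.33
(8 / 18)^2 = 0.20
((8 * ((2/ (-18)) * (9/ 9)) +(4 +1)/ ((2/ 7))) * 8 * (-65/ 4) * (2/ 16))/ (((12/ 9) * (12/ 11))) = -213785/ 1152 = -185.58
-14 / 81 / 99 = -14 / 8019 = -0.00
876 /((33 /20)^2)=116800 /363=321.76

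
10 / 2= 5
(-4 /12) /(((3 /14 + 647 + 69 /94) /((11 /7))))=-517 /639525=-0.00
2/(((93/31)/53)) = 106/3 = 35.33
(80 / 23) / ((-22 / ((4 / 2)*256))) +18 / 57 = -387602 / 4807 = -80.63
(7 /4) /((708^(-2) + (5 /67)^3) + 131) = 263832912756 /19749840999355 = 0.01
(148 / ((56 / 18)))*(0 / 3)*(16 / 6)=0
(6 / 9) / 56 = 0.01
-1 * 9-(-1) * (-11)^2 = 112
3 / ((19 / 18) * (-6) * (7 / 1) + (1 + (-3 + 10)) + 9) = -9 / 82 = -0.11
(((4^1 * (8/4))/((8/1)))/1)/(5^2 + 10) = 1/35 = 0.03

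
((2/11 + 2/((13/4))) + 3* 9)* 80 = 318000/143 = 2223.78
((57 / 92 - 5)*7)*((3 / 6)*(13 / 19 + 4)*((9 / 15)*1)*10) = -753207 / 1748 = -430.90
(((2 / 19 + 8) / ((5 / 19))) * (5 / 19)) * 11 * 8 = 13552 / 19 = 713.26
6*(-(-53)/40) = 159/20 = 7.95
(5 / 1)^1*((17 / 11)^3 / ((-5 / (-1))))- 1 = 3582 / 1331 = 2.69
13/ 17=0.76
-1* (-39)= 39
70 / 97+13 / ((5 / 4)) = 5394 / 485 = 11.12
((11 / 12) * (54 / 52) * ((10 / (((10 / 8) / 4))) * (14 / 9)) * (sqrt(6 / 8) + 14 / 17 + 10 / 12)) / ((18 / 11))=1694 * sqrt(3) / 117 + 22022 / 459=73.06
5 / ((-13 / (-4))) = 20 / 13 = 1.54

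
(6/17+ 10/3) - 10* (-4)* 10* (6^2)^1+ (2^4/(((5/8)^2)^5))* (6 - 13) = 1040497638812/498046875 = 2089.16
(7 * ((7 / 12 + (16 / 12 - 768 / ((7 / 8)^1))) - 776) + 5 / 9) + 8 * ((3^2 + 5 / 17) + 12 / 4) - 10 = -7021889 / 612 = -11473.67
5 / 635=1 / 127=0.01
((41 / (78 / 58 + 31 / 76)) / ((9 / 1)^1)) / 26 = 45182 / 451971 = 0.10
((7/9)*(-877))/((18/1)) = -6139/162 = -37.90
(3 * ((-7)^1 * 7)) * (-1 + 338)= -49539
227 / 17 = 13.35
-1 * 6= -6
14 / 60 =7 / 30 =0.23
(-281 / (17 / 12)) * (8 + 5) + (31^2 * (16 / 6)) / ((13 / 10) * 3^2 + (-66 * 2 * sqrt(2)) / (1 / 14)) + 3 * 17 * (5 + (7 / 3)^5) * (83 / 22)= 13439220876354539 / 1149500967813-473580800 * sqrt(2) / 683007111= 11690.37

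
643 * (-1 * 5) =-3215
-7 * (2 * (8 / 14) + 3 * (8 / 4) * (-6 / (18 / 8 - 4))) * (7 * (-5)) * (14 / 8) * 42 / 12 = 32585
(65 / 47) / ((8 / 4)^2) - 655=-123075 / 188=-654.65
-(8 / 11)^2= -0.53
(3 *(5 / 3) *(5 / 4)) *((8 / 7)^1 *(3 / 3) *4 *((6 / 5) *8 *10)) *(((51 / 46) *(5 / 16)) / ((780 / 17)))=20.71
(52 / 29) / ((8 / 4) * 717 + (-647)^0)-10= -416098 / 41615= -10.00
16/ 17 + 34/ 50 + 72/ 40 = 1454/ 425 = 3.42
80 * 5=400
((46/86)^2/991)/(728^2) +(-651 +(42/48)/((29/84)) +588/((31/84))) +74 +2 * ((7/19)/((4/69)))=17110816142031227529/16587716985484736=1031.54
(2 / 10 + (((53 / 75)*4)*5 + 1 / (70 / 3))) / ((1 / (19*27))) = 516249 / 70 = 7374.99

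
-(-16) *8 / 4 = 32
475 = 475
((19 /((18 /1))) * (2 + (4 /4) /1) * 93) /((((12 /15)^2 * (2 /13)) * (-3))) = -191425 /192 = -997.01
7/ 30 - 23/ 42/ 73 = 577/ 2555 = 0.23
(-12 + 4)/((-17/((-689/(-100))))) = 1378/425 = 3.24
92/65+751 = 48907/65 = 752.42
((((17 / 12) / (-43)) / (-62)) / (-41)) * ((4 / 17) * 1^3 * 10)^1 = -0.00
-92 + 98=6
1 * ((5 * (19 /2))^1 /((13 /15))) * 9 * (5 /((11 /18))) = 577125 /143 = 4035.84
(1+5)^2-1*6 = 30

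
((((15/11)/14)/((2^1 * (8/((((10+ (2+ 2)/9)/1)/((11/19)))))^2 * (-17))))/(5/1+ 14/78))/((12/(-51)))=51834185/4336206336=0.01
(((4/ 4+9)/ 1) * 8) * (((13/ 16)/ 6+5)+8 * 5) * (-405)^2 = 1184533875/ 2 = 592266937.50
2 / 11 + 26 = 288 / 11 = 26.18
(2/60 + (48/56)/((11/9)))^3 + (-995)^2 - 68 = 12202601942222873/12326391000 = 989957.40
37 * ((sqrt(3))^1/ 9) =37 * sqrt(3)/ 9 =7.12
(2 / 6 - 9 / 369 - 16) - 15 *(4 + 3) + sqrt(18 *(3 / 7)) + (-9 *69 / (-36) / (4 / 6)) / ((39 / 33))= -96.02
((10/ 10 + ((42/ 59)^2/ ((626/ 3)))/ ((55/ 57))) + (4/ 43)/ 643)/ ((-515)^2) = 1661287578473/ 439445414328625375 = 0.00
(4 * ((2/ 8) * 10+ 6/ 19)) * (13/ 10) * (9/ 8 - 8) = -15301/ 152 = -100.66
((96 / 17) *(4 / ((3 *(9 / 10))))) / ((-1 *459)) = -1280 / 70227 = -0.02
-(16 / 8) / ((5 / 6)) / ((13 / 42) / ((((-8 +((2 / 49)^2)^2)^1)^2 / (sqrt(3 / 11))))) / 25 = -51045745935975936 * sqrt(33) / 7714787453657375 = -38.01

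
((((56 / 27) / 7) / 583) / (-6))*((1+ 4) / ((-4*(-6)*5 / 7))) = -7 / 283338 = -0.00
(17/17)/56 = 1/56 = 0.02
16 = 16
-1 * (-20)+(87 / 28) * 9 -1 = 46.96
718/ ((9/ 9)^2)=718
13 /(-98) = -13 /98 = -0.13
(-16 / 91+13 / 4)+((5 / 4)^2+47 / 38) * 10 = 429727 / 13832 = 31.07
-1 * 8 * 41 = -328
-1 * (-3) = 3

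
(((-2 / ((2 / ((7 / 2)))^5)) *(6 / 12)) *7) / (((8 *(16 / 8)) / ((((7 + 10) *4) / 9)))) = -54.25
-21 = -21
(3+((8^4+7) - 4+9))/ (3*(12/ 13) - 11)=-53443/ 107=-499.47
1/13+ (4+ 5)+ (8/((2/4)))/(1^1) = 326/13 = 25.08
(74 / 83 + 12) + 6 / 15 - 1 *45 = -13159 / 415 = -31.71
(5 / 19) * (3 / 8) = 15 / 152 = 0.10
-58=-58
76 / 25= 3.04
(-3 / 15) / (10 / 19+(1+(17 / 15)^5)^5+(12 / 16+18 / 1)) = -3838177580694437026977539062500 / 4105276420697952864368021798117207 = -0.00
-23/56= -0.41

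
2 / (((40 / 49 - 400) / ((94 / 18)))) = -2303 / 88020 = -0.03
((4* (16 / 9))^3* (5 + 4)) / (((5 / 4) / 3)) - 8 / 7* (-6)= 7346512 / 945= 7774.09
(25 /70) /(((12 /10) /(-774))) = -3225 /14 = -230.36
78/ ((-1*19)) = -4.11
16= 16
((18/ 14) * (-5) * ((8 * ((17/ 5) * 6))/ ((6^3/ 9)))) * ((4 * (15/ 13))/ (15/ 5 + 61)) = -2295/ 728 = -3.15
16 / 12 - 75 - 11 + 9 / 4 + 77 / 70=-4879 / 60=-81.32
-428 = -428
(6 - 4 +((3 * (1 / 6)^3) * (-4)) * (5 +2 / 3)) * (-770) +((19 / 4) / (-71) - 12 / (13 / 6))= -129907985 / 99684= -1303.20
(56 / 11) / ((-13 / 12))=-672 / 143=-4.70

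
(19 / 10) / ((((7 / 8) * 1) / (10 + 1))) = 23.89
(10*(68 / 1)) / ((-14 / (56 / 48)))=-170 / 3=-56.67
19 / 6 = 3.17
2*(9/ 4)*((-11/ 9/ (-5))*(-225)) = -495/ 2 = -247.50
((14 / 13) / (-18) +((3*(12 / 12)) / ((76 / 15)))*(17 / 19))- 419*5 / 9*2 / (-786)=70530361 / 66396564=1.06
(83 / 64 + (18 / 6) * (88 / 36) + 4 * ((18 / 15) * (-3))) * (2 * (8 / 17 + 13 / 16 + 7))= -4159789 / 43520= -95.58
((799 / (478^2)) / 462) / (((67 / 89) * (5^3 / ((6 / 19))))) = 71111 / 2799528770500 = 0.00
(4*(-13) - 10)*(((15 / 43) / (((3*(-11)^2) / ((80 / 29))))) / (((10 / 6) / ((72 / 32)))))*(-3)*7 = 703080 / 150887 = 4.66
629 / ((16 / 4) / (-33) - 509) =-20757 / 16801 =-1.24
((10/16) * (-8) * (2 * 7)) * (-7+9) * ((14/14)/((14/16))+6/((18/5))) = -1180/3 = -393.33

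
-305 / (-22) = 13.86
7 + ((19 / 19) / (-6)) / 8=335 / 48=6.98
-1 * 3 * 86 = -258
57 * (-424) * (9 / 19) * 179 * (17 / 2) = -17418132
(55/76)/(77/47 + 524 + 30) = 517/396948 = 0.00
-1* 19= -19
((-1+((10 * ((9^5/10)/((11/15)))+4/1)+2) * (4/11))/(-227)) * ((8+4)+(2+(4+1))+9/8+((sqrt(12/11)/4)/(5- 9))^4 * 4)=-2596.02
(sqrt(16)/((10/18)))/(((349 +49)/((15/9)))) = 6/199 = 0.03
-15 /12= -5 /4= -1.25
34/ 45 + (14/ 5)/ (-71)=2288/ 3195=0.72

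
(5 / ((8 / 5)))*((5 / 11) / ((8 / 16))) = 125 / 44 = 2.84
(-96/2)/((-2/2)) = 48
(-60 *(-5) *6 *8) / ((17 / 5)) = 72000 / 17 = 4235.29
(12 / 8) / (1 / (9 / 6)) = 9 / 4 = 2.25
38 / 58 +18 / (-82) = 518 / 1189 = 0.44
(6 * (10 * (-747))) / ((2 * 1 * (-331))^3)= 11205 / 72529382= 0.00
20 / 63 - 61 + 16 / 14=-3751 / 63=-59.54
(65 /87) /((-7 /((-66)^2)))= -94380 /203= -464.93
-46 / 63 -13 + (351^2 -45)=7757963 / 63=123142.27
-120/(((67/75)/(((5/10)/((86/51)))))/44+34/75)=-1009800/4391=-229.97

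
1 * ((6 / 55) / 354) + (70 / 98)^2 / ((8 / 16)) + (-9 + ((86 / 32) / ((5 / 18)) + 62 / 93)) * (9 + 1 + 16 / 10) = 158216809 / 9540300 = 16.58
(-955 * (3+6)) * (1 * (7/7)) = -8595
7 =7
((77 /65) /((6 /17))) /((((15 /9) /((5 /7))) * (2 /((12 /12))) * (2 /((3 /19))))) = 561 /9880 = 0.06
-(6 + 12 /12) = -7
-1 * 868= -868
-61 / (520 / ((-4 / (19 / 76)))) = 122 / 65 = 1.88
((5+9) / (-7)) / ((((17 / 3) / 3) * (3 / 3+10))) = -18 / 187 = -0.10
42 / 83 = 0.51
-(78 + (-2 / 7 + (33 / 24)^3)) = -287845 / 3584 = -80.31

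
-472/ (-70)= 236/ 35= 6.74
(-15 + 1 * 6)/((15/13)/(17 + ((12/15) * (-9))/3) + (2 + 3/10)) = -3.78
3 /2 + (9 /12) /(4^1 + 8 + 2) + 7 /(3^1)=653 /168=3.89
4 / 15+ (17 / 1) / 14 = 311 / 210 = 1.48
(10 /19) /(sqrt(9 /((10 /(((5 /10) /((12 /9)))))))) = 40 * sqrt(15) /171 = 0.91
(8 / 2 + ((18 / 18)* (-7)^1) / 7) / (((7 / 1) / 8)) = 24 / 7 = 3.43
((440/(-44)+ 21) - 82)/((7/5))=-355/7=-50.71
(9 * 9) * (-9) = -729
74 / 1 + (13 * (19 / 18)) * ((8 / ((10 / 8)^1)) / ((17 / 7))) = 84274 / 765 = 110.16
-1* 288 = -288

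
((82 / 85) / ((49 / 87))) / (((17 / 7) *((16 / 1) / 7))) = 3567 / 11560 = 0.31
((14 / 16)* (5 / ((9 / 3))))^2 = 1225 / 576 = 2.13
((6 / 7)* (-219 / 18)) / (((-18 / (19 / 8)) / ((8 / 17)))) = 1387 / 2142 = 0.65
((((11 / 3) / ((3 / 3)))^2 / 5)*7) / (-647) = -847 / 29115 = -0.03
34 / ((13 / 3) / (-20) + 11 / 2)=6.44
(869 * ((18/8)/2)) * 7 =54747/8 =6843.38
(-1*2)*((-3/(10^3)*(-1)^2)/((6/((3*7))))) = 21/1000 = 0.02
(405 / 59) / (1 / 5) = 2025 / 59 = 34.32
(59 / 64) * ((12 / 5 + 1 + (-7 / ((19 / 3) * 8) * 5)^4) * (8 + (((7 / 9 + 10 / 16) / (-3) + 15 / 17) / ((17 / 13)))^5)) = 4333623123937335652154038830154494593 / 161913216221848708200631467119738880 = 26.77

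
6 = 6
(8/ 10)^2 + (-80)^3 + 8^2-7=-12798559/ 25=-511942.36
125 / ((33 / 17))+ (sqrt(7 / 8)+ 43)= sqrt(14) / 4+ 3544 / 33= 108.33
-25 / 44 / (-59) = 25 / 2596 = 0.01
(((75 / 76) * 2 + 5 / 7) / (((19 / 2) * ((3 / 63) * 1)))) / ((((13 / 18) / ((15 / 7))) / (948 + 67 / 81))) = 2224750 / 133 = 16727.44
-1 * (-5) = 5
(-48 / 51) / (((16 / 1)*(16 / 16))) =-1 / 17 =-0.06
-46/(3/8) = -368/3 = -122.67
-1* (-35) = 35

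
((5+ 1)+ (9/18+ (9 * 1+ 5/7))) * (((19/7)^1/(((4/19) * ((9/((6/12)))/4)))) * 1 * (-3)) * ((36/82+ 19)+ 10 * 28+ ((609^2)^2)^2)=-31785222890240236634865321493/12054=-2636902512878732091825562.00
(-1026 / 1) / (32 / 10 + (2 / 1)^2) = -285 / 2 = -142.50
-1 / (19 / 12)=-12 / 19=-0.63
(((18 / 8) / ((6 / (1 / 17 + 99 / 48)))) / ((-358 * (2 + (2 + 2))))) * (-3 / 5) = 1731 / 7790080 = 0.00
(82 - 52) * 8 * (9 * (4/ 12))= 720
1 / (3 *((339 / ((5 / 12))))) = 5 / 12204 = 0.00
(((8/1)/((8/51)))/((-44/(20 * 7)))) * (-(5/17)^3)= 13125/3179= 4.13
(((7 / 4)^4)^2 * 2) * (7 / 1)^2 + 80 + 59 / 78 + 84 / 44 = 122343949789 / 14057472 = 8703.13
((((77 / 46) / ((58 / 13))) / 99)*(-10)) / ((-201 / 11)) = 5005 / 2413206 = 0.00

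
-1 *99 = -99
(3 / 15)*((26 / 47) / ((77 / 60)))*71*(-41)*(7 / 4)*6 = -1362348 / 517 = -2635.10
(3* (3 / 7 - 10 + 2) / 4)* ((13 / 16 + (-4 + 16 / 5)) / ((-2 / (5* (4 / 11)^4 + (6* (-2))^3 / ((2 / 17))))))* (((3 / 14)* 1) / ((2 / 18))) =-28849728447 / 28696360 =-1005.34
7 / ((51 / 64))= 448 / 51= 8.78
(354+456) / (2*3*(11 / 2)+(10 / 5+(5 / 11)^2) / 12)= 392040 / 16061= 24.41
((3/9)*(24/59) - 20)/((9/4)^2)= -18752/4779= -3.92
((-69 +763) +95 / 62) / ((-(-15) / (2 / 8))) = 43123 / 3720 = 11.59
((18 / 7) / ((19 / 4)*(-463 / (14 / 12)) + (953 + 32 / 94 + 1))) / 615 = -564 / 125546305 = -0.00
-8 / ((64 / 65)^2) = -8.25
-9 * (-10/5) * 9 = 162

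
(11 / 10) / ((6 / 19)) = 209 / 60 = 3.48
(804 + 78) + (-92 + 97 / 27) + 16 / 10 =107351 / 135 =795.19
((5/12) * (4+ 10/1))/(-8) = -35/48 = -0.73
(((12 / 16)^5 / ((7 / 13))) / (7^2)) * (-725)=-2290275 / 351232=-6.52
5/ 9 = 0.56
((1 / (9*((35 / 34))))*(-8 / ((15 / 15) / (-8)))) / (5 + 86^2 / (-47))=-102272 / 2255715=-0.05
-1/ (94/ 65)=-65/ 94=-0.69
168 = 168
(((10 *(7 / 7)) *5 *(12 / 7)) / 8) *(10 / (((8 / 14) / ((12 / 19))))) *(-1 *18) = -40500 / 19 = -2131.58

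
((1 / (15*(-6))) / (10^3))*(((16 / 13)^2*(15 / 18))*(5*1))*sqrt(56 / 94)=-0.00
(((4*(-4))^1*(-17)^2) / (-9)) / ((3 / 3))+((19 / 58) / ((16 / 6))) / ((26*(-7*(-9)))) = 390487609 / 760032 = 513.78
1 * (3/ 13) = 3/ 13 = 0.23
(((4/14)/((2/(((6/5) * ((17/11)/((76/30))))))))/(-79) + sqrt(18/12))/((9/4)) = -68/115577 + 2 * sqrt(6)/9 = 0.54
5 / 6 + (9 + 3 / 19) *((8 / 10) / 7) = 7501 / 3990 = 1.88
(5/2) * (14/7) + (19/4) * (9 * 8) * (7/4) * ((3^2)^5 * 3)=212044969/2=106022484.50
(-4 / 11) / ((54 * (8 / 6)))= -1 / 198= -0.01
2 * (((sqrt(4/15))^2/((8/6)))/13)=2/65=0.03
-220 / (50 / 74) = -1628 / 5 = -325.60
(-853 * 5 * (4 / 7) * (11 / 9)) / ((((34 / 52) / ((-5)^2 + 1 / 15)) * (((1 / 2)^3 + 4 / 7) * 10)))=-112896256 / 6885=-16397.42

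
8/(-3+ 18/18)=-4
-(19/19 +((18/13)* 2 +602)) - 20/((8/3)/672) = -73395/13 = -5645.77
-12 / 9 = -4 / 3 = -1.33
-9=-9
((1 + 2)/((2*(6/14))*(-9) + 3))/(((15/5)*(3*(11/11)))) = -7/99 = -0.07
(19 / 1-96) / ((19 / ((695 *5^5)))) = -8801809.21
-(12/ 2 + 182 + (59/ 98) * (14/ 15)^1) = -188.56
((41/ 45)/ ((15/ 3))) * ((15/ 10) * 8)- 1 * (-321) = 24239/ 75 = 323.19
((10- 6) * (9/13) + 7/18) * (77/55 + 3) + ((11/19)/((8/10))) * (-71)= -1666621/44460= -37.49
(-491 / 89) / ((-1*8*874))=491 / 622288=0.00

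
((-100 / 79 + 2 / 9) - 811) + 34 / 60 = -5769601 / 7110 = -811.48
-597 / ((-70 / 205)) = 24477 / 14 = 1748.36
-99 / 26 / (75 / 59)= -1947 / 650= -3.00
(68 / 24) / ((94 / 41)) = 697 / 564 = 1.24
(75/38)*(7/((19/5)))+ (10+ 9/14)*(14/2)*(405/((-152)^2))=228345/46208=4.94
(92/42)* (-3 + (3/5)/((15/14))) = -2806/525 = -5.34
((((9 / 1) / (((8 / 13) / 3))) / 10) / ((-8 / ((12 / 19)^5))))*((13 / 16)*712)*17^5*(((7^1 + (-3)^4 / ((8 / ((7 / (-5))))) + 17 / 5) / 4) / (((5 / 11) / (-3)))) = -698203856155951431 / 2476099000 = -281977358.80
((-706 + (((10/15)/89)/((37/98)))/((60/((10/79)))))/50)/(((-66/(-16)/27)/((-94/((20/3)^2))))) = 69920797662/357702125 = 195.47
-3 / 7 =-0.43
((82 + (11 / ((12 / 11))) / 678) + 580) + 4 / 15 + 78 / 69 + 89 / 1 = 703986739 / 935640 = 752.41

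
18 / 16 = 1.12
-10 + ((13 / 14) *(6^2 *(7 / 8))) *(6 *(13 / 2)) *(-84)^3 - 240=-676127338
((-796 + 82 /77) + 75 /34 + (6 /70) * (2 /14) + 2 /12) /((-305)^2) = -108932072 /12785821125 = -0.01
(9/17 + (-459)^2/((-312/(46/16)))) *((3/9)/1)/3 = -3050141/14144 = -215.65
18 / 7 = 2.57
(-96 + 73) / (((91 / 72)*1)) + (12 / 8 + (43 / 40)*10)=-2165 / 364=-5.95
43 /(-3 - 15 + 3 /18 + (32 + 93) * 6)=0.06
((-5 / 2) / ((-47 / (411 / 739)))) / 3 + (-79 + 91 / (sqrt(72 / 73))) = -5487129 / 69466 + 91 *sqrt(146) / 12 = 12.64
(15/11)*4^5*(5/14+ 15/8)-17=238691/77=3099.88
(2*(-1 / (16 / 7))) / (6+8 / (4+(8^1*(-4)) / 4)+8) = -7 / 96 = -0.07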